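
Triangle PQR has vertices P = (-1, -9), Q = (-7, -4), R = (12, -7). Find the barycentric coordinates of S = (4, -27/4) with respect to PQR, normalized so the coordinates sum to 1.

Signed area of the reference triangle: [PQR] = ½·((-1)·(-4−(-7)) + (-7)·(-7−(-9)) + 12·(-9−(-4))) = ½·(-3 − 14 − 60) = -77/2.
[SQR] = ½·(4·(-4−(-7)) + (-7)·(-7−(-27/4)) + 12·(-27/4−(-4))) = ½·(12 + 7/4 − 33) = -77/8, so the P-coordinate is (-77/8)/(-77/2) = 1/4.
[PSR] = ½·((-1)·(-27/4−(-7)) + 4·(-7−(-9)) + 12·(-9−(-27/4))) = ½·(-1/4 + 8 − 27) = -77/8, so the Q-coordinate is 1/4.
[PQS] = ½·((-1)·(-4−(-27/4)) + (-7)·(-27/4−(-9)) + 4·(-9−(-4))) = ½·(-11/4 − 63/4 − 20) = -77/4, so the R-coordinate is 1/2.
Check: 1/4 + 1/4 + 1/2 = 1.

(1/4, 1/4, 1/2)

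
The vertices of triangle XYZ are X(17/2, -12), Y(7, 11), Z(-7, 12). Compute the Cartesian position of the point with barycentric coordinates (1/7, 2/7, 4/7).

W = (1/7)·X + (2/7)·Y + (4/7)·Z.
x-coordinate: (1/7)·(17/2) + (2/7)·7 + (4/7)·(-7) = -11/14.
y-coordinate: (1/7)·(-12) + (2/7)·11 + (4/7)·12 = 58/7.

(-11/14, 58/7)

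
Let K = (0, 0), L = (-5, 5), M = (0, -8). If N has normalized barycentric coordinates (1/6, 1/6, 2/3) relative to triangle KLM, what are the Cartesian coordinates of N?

(-5/6, -9/2)

N = (1/6)·K + (1/6)·L + (2/3)·M.
x-coordinate: (1/6)·0 + (1/6)·(-5) + (2/3)·0 = -5/6.
y-coordinate: (1/6)·0 + (1/6)·5 + (2/3)·(-8) = -9/2.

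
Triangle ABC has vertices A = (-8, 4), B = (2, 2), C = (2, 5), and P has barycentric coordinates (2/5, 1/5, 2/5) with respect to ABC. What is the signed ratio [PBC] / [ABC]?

The signed ratio [PBC]/[ABC] equals the barycentric coordinate of P at vertex A, which is 2/5.

2/5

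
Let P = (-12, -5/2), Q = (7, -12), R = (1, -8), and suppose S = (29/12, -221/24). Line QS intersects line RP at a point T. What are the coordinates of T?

Barycentric coordinates of S with respect to PQR: (1/12, 5/12, 1/2).
On side RP the Q-coordinate is zero; dropping S's Q-weight 5/12 and renormalizing the remaining 1/2 : 1/12 gives weights 6/7, 1/7 on R, P.
T = (6/7)·(1, -8) + (1/7)·(-12, -5/2) = (-6/7, -101/14).

(-6/7, -101/14)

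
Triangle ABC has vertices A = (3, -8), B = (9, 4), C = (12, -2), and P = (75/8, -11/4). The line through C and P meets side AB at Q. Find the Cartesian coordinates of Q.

Barycentric coordinates of P with respect to ABC: (1/4, 1/8, 5/8).
On side AB the C-coordinate is zero; dropping P's C-weight 5/8 and renormalizing the remaining 1/4 : 1/8 gives weights 2/3, 1/3 on A, B.
Q = (2/3)·(3, -8) + (1/3)·(9, 4) = (5, -4).

(5, -4)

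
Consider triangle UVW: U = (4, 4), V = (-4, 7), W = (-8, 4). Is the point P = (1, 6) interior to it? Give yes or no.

no

Barycentric coordinates of P: (19/36, 2/3, -7/36).
The three coordinates are positive, positive, negative; a point is interior exactly when all three are positive.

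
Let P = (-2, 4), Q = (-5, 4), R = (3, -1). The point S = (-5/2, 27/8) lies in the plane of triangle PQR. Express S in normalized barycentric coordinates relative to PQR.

(1/2, 3/8, 1/8)

Signed area of the reference triangle: [PQR] = ½·((-2)·(4−(-1)) + (-5)·(-1−4) + 3·(4−4)) = ½·(-10 + 25 + 0) = 15/2.
[SQR] = ½·((-5/2)·(4−(-1)) + (-5)·(-1−(27/8)) + 3·(27/8−4)) = ½·(-25/2 + 175/8 − 15/8) = 15/4, so the P-coordinate is (15/4)/(15/2) = 1/2.
[PSR] = ½·((-2)·(27/8−(-1)) + (-5/2)·(-1−4) + 3·(4−(27/8))) = ½·(-35/4 + 25/2 + 15/8) = 45/16, so the Q-coordinate is 3/8.
[PQS] = ½·((-2)·(4−(27/8)) + (-5)·(27/8−4) + (-5/2)·(4−4)) = ½·(-5/4 + 25/8 + 0) = 15/16, so the R-coordinate is 1/8.
Check: 1/2 + 3/8 + 1/8 = 1.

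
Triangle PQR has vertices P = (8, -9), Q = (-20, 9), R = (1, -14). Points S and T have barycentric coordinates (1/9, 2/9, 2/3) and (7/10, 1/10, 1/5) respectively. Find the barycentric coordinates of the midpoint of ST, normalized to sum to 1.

(73/180, 29/180, 13/30)

Since both coordinate triples sum to 1, the midpoint's barycentrics are the componentwise average.
(1/9+7/10)/2 = 73/180; similarly 29/180 and 13/30.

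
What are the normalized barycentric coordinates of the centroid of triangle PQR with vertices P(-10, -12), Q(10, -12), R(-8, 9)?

The centroid is the average of the vertices, so each weight is 1/3.

(1/3, 1/3, 1/3)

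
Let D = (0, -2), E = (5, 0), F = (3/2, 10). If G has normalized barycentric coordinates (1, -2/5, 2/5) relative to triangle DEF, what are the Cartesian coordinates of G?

G = 1·D + (-2/5)·E + (2/5)·F.
x-coordinate: 1·0 + (-2/5)·5 + (2/5)·(3/2) = -7/5.
y-coordinate: 1·(-2) + (-2/5)·0 + (2/5)·10 = 2.

(-7/5, 2)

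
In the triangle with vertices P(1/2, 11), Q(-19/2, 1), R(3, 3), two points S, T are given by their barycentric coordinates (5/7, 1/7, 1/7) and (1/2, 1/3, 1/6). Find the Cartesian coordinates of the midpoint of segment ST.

(-251/168, 155/21)

Barycentric coordinates of the midpoint are the average: (17/28, 5/21, 13/84).
Converting: (17/28)·P + (5/21)·Q + (13/84)·R = (-251/168, 155/21).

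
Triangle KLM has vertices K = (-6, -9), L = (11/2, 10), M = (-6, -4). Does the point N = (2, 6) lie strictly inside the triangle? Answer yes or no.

no

Barycentric coordinates of N: (-6/115, 16/23, 41/115).
The three coordinates are negative, positive, positive; a point is interior exactly when all three are positive.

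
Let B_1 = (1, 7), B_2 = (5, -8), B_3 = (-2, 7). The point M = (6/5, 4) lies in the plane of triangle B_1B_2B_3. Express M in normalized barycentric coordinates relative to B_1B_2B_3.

(3/5, 1/5, 1/5)

Signed area of the reference triangle: [B_1B_2B_3] = ½·(1·(-8−7) + 5·(7−7) + (-2)·(7−(-8))) = ½·(-15 + 0 − 30) = -45/2.
[MB_2B_3] = ½·((6/5)·(-8−7) + 5·(7−4) + (-2)·(4−(-8))) = ½·(-18 + 15 − 24) = -27/2, so the B_1-coordinate is (-27/2)/(-45/2) = 3/5.
[B_1MB_3] = ½·(1·(4−7) + (6/5)·(7−7) + (-2)·(7−4)) = ½·(-3 + 0 − 6) = -9/2, so the B_2-coordinate is 1/5.
[B_1B_2M] = ½·(1·(-8−4) + 5·(4−7) + (6/5)·(7−(-8))) = ½·(-12 − 15 + 18) = -9/2, so the B_3-coordinate is 1/5.
Check: 3/5 + 1/5 + 1/5 = 1.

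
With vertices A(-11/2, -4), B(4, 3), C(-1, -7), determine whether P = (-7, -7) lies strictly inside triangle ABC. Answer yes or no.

no

Barycentric coordinates of P: (1, -3/10, 3/10).
The three coordinates are positive, negative, positive; a point is interior exactly when all three are positive.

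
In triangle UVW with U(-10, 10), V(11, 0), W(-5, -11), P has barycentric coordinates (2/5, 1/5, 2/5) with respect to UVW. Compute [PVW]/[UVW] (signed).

The signed ratio [PVW]/[UVW] equals the barycentric coordinate of P at vertex U, which is 2/5.

2/5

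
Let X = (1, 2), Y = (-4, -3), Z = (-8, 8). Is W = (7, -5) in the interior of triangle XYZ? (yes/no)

no

Barycentric coordinates of W: (113/75, 9/25, -13/15).
The three coordinates are positive, positive, negative; a point is interior exactly when all three are positive.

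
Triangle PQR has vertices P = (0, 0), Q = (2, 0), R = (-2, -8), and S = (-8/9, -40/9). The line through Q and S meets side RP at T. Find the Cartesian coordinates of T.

(-5/4, -5)

Barycentric coordinates of S with respect to PQR: (1/3, 1/9, 5/9).
On side RP the Q-coordinate is zero; dropping S's Q-weight 1/9 and renormalizing the remaining 5/9 : 1/3 gives weights 5/8, 3/8 on R, P.
T = (5/8)·(-2, -8) + (3/8)·(0, 0) = (-5/4, -5).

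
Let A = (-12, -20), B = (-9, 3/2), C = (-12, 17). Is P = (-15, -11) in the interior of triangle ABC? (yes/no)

no

Barycentric coordinates of P: (87/74, -1, 61/74).
The three coordinates are positive, negative, positive; a point is interior exactly when all three are positive.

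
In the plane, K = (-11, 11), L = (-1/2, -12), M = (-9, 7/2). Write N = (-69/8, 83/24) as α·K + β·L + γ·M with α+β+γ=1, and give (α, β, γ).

(1/6, 1/12, 3/4)

Signed area of the reference triangle: [KLM] = ½·((-11)·(-12−(7/2)) + (-1/2)·(7/2−11) + (-9)·(11−(-12))) = ½·(341/2 + 15/4 − 207) = -131/8.
[NLM] = ½·((-69/8)·(-12−(7/2)) + (-1/2)·(7/2−(83/24)) + (-9)·(83/24−(-12))) = ½·(2139/16 − 1/48 − 1113/8) = -131/48, so the K-coordinate is (-131/48)/(-131/8) = 1/6.
[KNM] = ½·((-11)·(83/24−(7/2)) + (-69/8)·(7/2−11) + (-9)·(11−(83/24))) = ½·(11/24 + 1035/16 − 543/8) = -131/96, so the L-coordinate is 1/12.
[KLN] = ½·((-11)·(-12−(83/24)) + (-1/2)·(83/24−11) + (-69/8)·(11−(-12))) = ½·(4081/24 + 181/48 − 1587/8) = -393/32, so the M-coordinate is 3/4.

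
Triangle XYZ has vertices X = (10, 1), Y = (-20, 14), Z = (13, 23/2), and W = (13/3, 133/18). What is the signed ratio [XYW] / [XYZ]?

[XYZ] = ½·(10·(14−(23/2)) + (-20)·(23/2−1) + 13·(1−14)) = ½·(25 − 210 − 169) = -177.
[XYW] = ½·(10·(14−(133/18)) + (-20)·(133/18−1) + (13/3)·(1−14)) = ½·(595/9 − 1150/9 − 169/3) = -59, so the ratio is (-59)/(-177) = 1/3.

1/3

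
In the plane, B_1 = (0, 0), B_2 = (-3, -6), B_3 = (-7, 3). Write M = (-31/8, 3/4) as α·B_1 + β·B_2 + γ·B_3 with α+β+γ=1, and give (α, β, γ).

Signed area of the reference triangle: [B_1B_2B_3] = ½·(0·(-6−3) + (-3)·(3−0) + (-7)·(0−(-6))) = ½·(0 − 9 − 42) = -51/2.
[MB_2B_3] = ½·((-31/8)·(-6−3) + (-3)·(3−(3/4)) + (-7)·(3/4−(-6))) = ½·(279/8 − 27/4 − 189/4) = -153/16, so the B_1-coordinate is (-153/16)/(-51/2) = 3/8.
[B_1MB_3] = ½·(0·(3/4−3) + (-31/8)·(3−0) + (-7)·(0−(3/4))) = ½·(0 − 93/8 + 21/4) = -51/16, so the B_2-coordinate is 1/8.
[B_1B_2M] = ½·(0·(-6−(3/4)) + (-3)·(3/4−0) + (-31/8)·(0−(-6))) = ½·(0 − 9/4 − 93/4) = -51/4, so the B_3-coordinate is 1/2.

(3/8, 1/8, 1/2)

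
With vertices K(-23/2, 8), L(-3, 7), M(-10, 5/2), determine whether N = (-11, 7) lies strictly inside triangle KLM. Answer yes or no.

Barycentric coordinates of N: (144/181, 5/181, 32/181).
The three coordinates are positive, positive, positive; a point is interior exactly when all three are positive.

yes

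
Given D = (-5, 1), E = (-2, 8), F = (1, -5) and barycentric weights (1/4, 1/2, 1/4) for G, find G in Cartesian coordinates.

G = (1/4)·D + (1/2)·E + (1/4)·F.
x-coordinate: (1/4)·(-5) + (1/2)·(-2) + (1/4)·1 = -2.
y-coordinate: (1/4)·1 + (1/2)·8 + (1/4)·(-5) = 3.

(-2, 3)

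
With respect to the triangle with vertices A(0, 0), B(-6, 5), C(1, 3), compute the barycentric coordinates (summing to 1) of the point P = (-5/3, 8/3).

(1/3, 1/3, 1/3)

Signed area of the reference triangle: [ABC] = ½·(0·(5−3) + (-6)·(3−0) + 1·(0−5)) = ½·(0 − 18 − 5) = -23/2.
[PBC] = ½·((-5/3)·(5−3) + (-6)·(3−(8/3)) + 1·(8/3−5)) = ½·(-10/3 − 2 − 7/3) = -23/6, so the A-coordinate is (-23/6)/(-23/2) = 1/3.
[APC] = ½·(0·(8/3−3) + (-5/3)·(3−0) + 1·(0−(8/3))) = ½·(0 − 5 − 8/3) = -23/6, so the B-coordinate is 1/3.
[ABP] = ½·(0·(5−(8/3)) + (-6)·(8/3−0) + (-5/3)·(0−5)) = ½·(0 − 16 + 25/3) = -23/6, so the C-coordinate is 1/3.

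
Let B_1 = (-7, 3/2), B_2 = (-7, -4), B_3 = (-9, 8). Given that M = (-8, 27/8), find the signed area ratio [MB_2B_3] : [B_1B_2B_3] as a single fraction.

1/4

[B_1B_2B_3] = ½·((-7)·(-4−8) + (-7)·(8−(3/2)) + (-9)·(3/2−(-4))) = ½·(84 − 91/2 − 99/2) = -11/2.
[MB_2B_3] = ½·((-8)·(-4−8) + (-7)·(8−(27/8)) + (-9)·(27/8−(-4))) = ½·(96 − 259/8 − 531/8) = -11/8, so the ratio is (-11/8)/(-11/2) = 1/4.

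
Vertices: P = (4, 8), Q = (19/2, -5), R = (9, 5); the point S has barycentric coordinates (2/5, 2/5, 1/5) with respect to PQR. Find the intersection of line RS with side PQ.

Line RS meets PQ where the R-coordinate vanishes; zeroing S's R-weight and renormalizing leaves P, Q-weights 2/5 : 2/5 → (1/2, 1/2).
So T = (1/2)·P + (1/2)·Q = (27/4, 3/2).

(27/4, 3/2)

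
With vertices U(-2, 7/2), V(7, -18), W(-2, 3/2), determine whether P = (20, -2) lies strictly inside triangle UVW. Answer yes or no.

Barycentric coordinates of P: (265/12, 22/9, -847/36).
The three coordinates are positive, positive, negative; a point is interior exactly when all three are positive.

no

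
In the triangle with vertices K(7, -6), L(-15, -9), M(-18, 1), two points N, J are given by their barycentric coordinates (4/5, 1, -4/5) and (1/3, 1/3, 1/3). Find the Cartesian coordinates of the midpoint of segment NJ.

Barycentric coordinates of the midpoint are the average: (17/30, 2/3, -7/30).
Converting: (17/30)·K + (2/3)·L + (-7/30)·M = (-11/6, -289/30).

(-11/6, -289/30)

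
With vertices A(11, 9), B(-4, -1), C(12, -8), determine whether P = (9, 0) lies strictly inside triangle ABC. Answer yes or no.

Barycentric coordinates of P: (107/265, 43/265, 23/53).
The three coordinates are positive, positive, positive; a point is interior exactly when all three are positive.

yes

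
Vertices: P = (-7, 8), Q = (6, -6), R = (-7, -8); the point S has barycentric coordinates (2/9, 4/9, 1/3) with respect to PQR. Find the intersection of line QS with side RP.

Line QS meets RP where the Q-coordinate vanishes; zeroing S's Q-weight and renormalizing leaves R, P-weights 1/3 : 2/9 → (3/5, 2/5).
So T = (3/5)·R + (2/5)·P = (-7, -8/5).

(-7, -8/5)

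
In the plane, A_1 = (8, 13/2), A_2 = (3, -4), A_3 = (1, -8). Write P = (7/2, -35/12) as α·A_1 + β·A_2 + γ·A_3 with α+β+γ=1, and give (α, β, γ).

Signed area of the reference triangle: [A_1A_2A_3] = ½·(8·(-4−(-8)) + 3·(-8−(13/2)) + 1·(13/2−(-4))) = ½·(32 − 87/2 + 21/2) = -1/2.
[PA_2A_3] = ½·((7/2)·(-4−(-8)) + 3·(-8−(-35/12)) + 1·(-35/12−(-4))) = ½·(14 − 61/4 + 13/12) = -1/12, so the A_1-coordinate is (-1/12)/(-1/2) = 1/6.
[A_1PA_3] = ½·(8·(-35/12−(-8)) + (7/2)·(-8−(13/2)) + 1·(13/2−(-35/12))) = ½·(122/3 − 203/4 + 113/12) = -1/3, so the A_2-coordinate is 2/3.
[A_1A_2P] = ½·(8·(-4−(-35/12)) + 3·(-35/12−(13/2)) + (7/2)·(13/2−(-4))) = ½·(-26/3 − 113/4 + 147/4) = -1/12, so the A_3-coordinate is 1/6.

(1/6, 2/3, 1/6)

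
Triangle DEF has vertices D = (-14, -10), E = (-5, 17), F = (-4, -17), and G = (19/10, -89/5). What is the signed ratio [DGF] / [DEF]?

1/10

[DEF] = ½·((-14)·(17−(-17)) + (-5)·(-17−(-10)) + (-4)·(-10−17)) = ½·(-476 + 35 + 108) = -333/2.
[DGF] = ½·((-14)·(-89/5−(-17)) + (19/10)·(-17−(-10)) + (-4)·(-10−(-89/5))) = ½·(56/5 − 133/10 − 156/5) = -333/20, so the ratio is (-333/20)/(-333/2) = 1/10.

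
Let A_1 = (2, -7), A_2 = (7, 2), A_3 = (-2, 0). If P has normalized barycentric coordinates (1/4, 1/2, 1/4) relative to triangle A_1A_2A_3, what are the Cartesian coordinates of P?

(7/2, -3/4)

P = (1/4)·A_1 + (1/2)·A_2 + (1/4)·A_3.
x-coordinate: (1/4)·2 + (1/2)·7 + (1/4)·(-2) = 7/2.
y-coordinate: (1/4)·(-7) + (1/2)·2 + (1/4)·0 = -3/4.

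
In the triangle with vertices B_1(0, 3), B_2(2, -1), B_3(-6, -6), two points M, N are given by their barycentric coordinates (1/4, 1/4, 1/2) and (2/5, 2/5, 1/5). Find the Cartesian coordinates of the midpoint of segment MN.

Barycentric coordinates of the midpoint are the average: (13/40, 13/40, 7/20).
Converting: (13/40)·B_1 + (13/40)·B_2 + (7/20)·B_3 = (-29/20, -29/20).

(-29/20, -29/20)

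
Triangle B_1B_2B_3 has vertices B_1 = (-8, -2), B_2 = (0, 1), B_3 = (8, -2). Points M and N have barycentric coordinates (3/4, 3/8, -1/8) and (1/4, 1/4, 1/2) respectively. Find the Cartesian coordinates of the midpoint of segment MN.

(-5/2, -17/16)

Barycentric coordinates of the midpoint are the average: (1/2, 5/16, 3/16).
Converting: (1/2)·B_1 + (5/16)·B_2 + (3/16)·B_3 = (-5/2, -17/16).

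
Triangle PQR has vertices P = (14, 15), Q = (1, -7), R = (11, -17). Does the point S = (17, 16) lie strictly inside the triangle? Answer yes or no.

Barycentric coordinates of S: (39/35, -93/350, 53/350).
The three coordinates are positive, negative, positive; a point is interior exactly when all three are positive.

no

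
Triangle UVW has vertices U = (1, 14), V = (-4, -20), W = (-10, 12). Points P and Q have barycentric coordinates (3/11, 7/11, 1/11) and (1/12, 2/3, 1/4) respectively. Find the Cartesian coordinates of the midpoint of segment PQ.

Barycentric coordinates of the midpoint are the average: (47/264, 43/66, 15/88).
Converting: (47/264)·U + (43/66)·V + (15/88)·W = (-1091/264, -1121/132).

(-1091/264, -1121/132)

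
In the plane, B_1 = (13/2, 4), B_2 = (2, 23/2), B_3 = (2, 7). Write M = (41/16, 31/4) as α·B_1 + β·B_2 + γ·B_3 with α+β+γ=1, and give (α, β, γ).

(1/8, 1/4, 5/8)

Signed area of the reference triangle: [B_1B_2B_3] = ½·((13/2)·(23/2−7) + 2·(7−4) + 2·(4−(23/2))) = ½·(117/4 + 6 − 15) = 81/8.
[MB_2B_3] = ½·((41/16)·(23/2−7) + 2·(7−(31/4)) + 2·(31/4−(23/2))) = ½·(369/32 − 3/2 − 15/2) = 81/64, so the B_1-coordinate is (81/64)/(81/8) = 1/8.
[B_1MB_3] = ½·((13/2)·(31/4−7) + (41/16)·(7−4) + 2·(4−(31/4))) = ½·(39/8 + 123/16 − 15/2) = 81/32, so the B_2-coordinate is 1/4.
[B_1B_2M] = ½·((13/2)·(23/2−(31/4)) + 2·(31/4−4) + (41/16)·(4−(23/2))) = ½·(195/8 + 15/2 − 615/32) = 405/64, so the B_3-coordinate is 5/8.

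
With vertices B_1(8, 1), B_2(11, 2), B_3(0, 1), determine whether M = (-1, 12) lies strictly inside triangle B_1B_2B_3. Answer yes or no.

no

Barycentric coordinates of M: (-61/4, 11, 21/4).
The three coordinates are negative, positive, positive; a point is interior exactly when all three are positive.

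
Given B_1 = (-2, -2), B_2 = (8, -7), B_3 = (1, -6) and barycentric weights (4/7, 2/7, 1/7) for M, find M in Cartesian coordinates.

(9/7, -4)

M = (4/7)·B_1 + (2/7)·B_2 + (1/7)·B_3.
x-coordinate: (4/7)·(-2) + (2/7)·8 + (1/7)·1 = 9/7.
y-coordinate: (4/7)·(-2) + (2/7)·(-7) + (1/7)·(-6) = -4.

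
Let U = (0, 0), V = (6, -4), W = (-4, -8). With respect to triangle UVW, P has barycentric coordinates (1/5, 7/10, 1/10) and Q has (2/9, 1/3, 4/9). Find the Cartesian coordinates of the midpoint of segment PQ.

Barycentric coordinates of the midpoint are the average: (19/90, 31/60, 49/180).
Converting: (19/90)·U + (31/60)·V + (49/180)·W = (181/90, -191/45).

(181/90, -191/45)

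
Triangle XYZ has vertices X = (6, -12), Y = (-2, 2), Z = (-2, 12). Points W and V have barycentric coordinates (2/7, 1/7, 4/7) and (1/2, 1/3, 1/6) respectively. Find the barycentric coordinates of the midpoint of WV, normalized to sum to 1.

(11/28, 5/21, 31/84)

Since both coordinate triples sum to 1, the midpoint's barycentrics are the componentwise average.
(2/7+1/2)/2 = 11/28; similarly 5/21 and 31/84.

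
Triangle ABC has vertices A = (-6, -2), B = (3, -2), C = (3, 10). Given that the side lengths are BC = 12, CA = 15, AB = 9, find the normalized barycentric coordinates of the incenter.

The incenter has barycentric coordinates proportional to the opposite side lengths: (12 : 15 : 9).
Normalizing by 12+15+9 = 36 gives (1/3, 5/12, 1/4).

(1/3, 5/12, 1/4)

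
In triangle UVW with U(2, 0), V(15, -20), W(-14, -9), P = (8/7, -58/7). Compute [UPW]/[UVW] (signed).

[UVW] = ½·(2·(-20−(-9)) + 15·(-9−0) + (-14)·(0−(-20))) = ½·(-22 − 135 − 280) = -437/2.
[UPW] = ½·(2·(-58/7−(-9)) + (8/7)·(-9−0) + (-14)·(0−(-58/7))) = ½·(10/7 − 72/7 − 116) = -437/7, so the ratio is (-437/7)/(-437/2) = 2/7.

2/7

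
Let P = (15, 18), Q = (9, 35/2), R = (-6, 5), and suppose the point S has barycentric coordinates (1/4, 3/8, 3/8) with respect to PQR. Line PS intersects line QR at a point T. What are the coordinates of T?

Line PS meets QR where the P-coordinate vanishes; zeroing S's P-weight and renormalizing leaves Q, R-weights 3/8 : 3/8 → (1/2, 1/2).
So T = (1/2)·Q + (1/2)·R = (3/2, 45/4).

(3/2, 45/4)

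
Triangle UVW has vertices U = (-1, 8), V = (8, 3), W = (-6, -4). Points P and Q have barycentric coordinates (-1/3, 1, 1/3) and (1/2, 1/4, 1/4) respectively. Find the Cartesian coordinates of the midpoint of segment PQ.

Barycentric coordinates of the midpoint are the average: (1/12, 5/8, 7/24).
Converting: (1/12)·U + (5/8)·V + (7/24)·W = (19/6, 11/8).

(19/6, 11/8)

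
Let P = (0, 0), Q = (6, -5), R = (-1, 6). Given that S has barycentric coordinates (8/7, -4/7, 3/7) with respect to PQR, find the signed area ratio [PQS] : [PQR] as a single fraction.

The signed ratio [PQS]/[PQR] equals the barycentric coordinate of S at vertex R, which is 3/7.

3/7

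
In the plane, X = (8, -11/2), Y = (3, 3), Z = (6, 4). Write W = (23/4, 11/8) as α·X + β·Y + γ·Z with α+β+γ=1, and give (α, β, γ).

(1/4, 1/4, 1/2)

Signed area of the reference triangle: [XYZ] = ½·(8·(3−4) + 3·(4−(-11/2)) + 6·(-11/2−3)) = ½·(-8 + 57/2 − 51) = -61/4.
[WYZ] = ½·((23/4)·(3−4) + 3·(4−(11/8)) + 6·(11/8−3)) = ½·(-23/4 + 63/8 − 39/4) = -61/16, so the X-coordinate is (-61/16)/(-61/4) = 1/4.
[XWZ] = ½·(8·(11/8−4) + (23/4)·(4−(-11/2)) + 6·(-11/2−(11/8))) = ½·(-21 + 437/8 − 165/4) = -61/16, so the Y-coordinate is 1/4.
[XYW] = ½·(8·(3−(11/8)) + 3·(11/8−(-11/2)) + (23/4)·(-11/2−3)) = ½·(13 + 165/8 − 391/8) = -61/8, so the Z-coordinate is 1/2.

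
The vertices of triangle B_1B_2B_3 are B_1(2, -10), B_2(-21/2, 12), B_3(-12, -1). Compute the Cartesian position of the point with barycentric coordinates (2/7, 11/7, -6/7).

(-79/14, 118/7)

M = (2/7)·B_1 + (11/7)·B_2 + (-6/7)·B_3.
x-coordinate: (2/7)·2 + (11/7)·(-21/2) + (-6/7)·(-12) = -79/14.
y-coordinate: (2/7)·(-10) + (11/7)·12 + (-6/7)·(-1) = 118/7.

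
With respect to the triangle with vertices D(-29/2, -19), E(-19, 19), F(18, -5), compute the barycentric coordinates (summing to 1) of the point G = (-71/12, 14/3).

(1/6, 1/2, 1/3)

Signed area of the reference triangle: [DEF] = ½·((-29/2)·(19−(-5)) + (-19)·(-5−(-19)) + 18·(-19−19)) = ½·(-348 − 266 − 684) = -649.
[GEF] = ½·((-71/12)·(19−(-5)) + (-19)·(-5−(14/3)) + 18·(14/3−19)) = ½·(-142 + 551/3 − 258) = -649/6, so the D-coordinate is (-649/6)/(-649) = 1/6.
[DGF] = ½·((-29/2)·(14/3−(-5)) + (-71/12)·(-5−(-19)) + 18·(-19−(14/3))) = ½·(-841/6 − 497/6 − 426) = -649/2, so the E-coordinate is 1/2.
[DEG] = ½·((-29/2)·(19−(14/3)) + (-19)·(14/3−(-19)) + (-71/12)·(-19−19)) = ½·(-1247/6 − 1349/3 + 1349/6) = -649/3, so the F-coordinate is 1/3.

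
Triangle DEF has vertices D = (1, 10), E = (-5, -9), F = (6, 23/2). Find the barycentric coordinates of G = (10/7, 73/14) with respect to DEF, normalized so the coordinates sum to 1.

Signed area of the reference triangle: [DEF] = ½·(1·(-9−(23/2)) + (-5)·(23/2−10) + 6·(10−(-9))) = ½·(-41/2 − 15/2 + 114) = 43.
[GEF] = ½·((10/7)·(-9−(23/2)) + (-5)·(23/2−(73/14)) + 6·(73/14−(-9))) = ½·(-205/7 − 220/7 + 597/7) = 86/7, so the D-coordinate is (86/7)/43 = 2/7.
[DGF] = ½·(1·(73/14−(23/2)) + (10/7)·(23/2−10) + 6·(10−(73/14))) = ½·(-44/7 + 15/7 + 201/7) = 86/7, so the E-coordinate is 2/7.
[DEG] = ½·(1·(-9−(73/14)) + (-5)·(73/14−10) + (10/7)·(10−(-9))) = ½·(-199/14 + 335/14 + 190/7) = 129/7, so the F-coordinate is 3/7.
Check: 2/7 + 2/7 + 3/7 = 1.

(2/7, 2/7, 3/7)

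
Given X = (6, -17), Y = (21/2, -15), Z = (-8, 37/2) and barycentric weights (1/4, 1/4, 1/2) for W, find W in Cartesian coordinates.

W = (1/4)·X + (1/4)·Y + (1/2)·Z.
x-coordinate: (1/4)·6 + (1/4)·(21/2) + (1/2)·(-8) = 1/8.
y-coordinate: (1/4)·(-17) + (1/4)·(-15) + (1/2)·(37/2) = 5/4.

(1/8, 5/4)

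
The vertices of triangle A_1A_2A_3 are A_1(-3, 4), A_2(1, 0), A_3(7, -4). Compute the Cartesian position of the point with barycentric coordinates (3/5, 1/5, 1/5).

P = (3/5)·A_1 + (1/5)·A_2 + (1/5)·A_3.
x-coordinate: (3/5)·(-3) + (1/5)·1 + (1/5)·7 = -1/5.
y-coordinate: (3/5)·4 + (1/5)·0 + (1/5)·(-4) = 8/5.

(-1/5, 8/5)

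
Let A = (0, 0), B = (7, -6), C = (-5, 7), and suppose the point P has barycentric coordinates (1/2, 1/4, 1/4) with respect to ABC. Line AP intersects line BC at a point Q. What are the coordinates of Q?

(1, 1/2)

Line AP meets BC where the A-coordinate vanishes; zeroing P's A-weight and renormalizing leaves B, C-weights 1/4 : 1/4 → (1/2, 1/2).
So Q = (1/2)·B + (1/2)·C = (1, 1/2).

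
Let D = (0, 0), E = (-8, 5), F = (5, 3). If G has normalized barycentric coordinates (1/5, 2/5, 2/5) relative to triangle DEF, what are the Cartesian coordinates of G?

(-6/5, 16/5)

G = (1/5)·D + (2/5)·E + (2/5)·F.
x-coordinate: (1/5)·0 + (2/5)·(-8) + (2/5)·5 = -6/5.
y-coordinate: (1/5)·0 + (2/5)·5 + (2/5)·3 = 16/5.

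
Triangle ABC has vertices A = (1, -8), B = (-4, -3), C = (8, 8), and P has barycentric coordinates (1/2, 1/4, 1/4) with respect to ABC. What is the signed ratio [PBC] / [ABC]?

1/2

The signed ratio [PBC]/[ABC] equals the barycentric coordinate of P at vertex A, which is 1/2.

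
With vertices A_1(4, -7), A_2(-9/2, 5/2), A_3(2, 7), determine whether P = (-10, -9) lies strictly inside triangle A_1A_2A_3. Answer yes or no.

no

Barycentric coordinates of P: (1/2, 2, -3/2).
The three coordinates are positive, positive, negative; a point is interior exactly when all three are positive.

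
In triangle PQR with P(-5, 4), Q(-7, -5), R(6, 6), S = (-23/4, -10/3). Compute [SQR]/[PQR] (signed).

1/12

[PQR] = ½·((-5)·(-5−6) + (-7)·(6−4) + 6·(4−(-5))) = ½·(55 − 14 + 54) = 95/2.
[SQR] = ½·((-23/4)·(-5−6) + (-7)·(6−(-10/3)) + 6·(-10/3−(-5))) = ½·(253/4 − 196/3 + 10) = 95/24, so the ratio is (95/24)/(95/2) = 1/12.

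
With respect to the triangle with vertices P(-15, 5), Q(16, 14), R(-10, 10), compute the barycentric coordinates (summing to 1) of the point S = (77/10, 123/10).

(1/10, 7/10, 1/5)

Signed area of the reference triangle: [PQR] = ½·((-15)·(14−10) + 16·(10−5) + (-10)·(5−14)) = ½·(-60 + 80 + 90) = 55.
[SQR] = ½·((77/10)·(14−10) + 16·(10−(123/10)) + (-10)·(123/10−14)) = ½·(154/5 − 184/5 + 17) = 11/2, so the P-coordinate is (11/2)/55 = 1/10.
[PSR] = ½·((-15)·(123/10−10) + (77/10)·(10−5) + (-10)·(5−(123/10))) = ½·(-69/2 + 77/2 + 73) = 77/2, so the Q-coordinate is 7/10.
[PQS] = ½·((-15)·(14−(123/10)) + 16·(123/10−5) + (77/10)·(5−14)) = ½·(-51/2 + 584/5 − 693/10) = 11, so the R-coordinate is 1/5.
Check: 1/10 + 7/10 + 1/5 = 1.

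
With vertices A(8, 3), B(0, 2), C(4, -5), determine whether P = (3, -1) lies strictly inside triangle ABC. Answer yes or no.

yes

Barycentric coordinates of P: (3/20, 2/5, 9/20).
The three coordinates are positive, positive, positive; a point is interior exactly when all three are positive.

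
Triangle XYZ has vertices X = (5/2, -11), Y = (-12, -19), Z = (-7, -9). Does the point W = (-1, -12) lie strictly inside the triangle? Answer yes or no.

yes

Barycentric coordinates of W: (5/7, 11/70, 9/70).
The three coordinates are positive, positive, positive; a point is interior exactly when all three are positive.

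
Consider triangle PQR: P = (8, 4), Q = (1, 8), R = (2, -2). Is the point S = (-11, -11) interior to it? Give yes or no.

Barycentric coordinates of S: (-139/66, 4/11, 181/66).
The three coordinates are negative, positive, positive; a point is interior exactly when all three are positive.

no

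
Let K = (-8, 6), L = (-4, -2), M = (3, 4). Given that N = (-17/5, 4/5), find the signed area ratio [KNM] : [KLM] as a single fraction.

[KLM] = ½·((-8)·(-2−4) + (-4)·(4−6) + 3·(6−(-2))) = ½·(48 + 8 + 24) = 40.
[KNM] = ½·((-8)·(4/5−4) + (-17/5)·(4−6) + 3·(6−(4/5))) = ½·(128/5 + 34/5 + 78/5) = 24, so the ratio is 24/40 = 3/5.

3/5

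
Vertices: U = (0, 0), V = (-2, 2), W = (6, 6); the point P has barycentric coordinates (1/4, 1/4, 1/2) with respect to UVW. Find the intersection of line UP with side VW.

Line UP meets VW where the U-coordinate vanishes; zeroing P's U-weight and renormalizing leaves V, W-weights 1/4 : 1/2 → (1/3, 2/3).
So Q = (1/3)·V + (2/3)·W = (10/3, 14/3).

(10/3, 14/3)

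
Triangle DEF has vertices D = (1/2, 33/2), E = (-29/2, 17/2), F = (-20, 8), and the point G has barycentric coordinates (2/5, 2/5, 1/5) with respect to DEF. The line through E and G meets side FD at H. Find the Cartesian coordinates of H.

Line EG meets FD where the E-coordinate vanishes; zeroing G's E-weight and renormalizing leaves F, D-weights 1/5 : 2/5 → (1/3, 2/3).
So H = (1/3)·F + (2/3)·D = (-19/3, 41/3).

(-19/3, 41/3)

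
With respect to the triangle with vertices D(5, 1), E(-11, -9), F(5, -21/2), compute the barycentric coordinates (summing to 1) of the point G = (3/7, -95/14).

Signed area of the reference triangle: [DEF] = ½·(5·(-9−(-21/2)) + (-11)·(-21/2−1) + 5·(1−(-9))) = ½·(15/2 + 253/2 + 50) = 92.
[GEF] = ½·((3/7)·(-9−(-21/2)) + (-11)·(-21/2−(-95/14)) + 5·(-95/14−(-9))) = ½·(9/14 + 286/7 + 155/14) = 184/7, so the D-coordinate is (184/7)/92 = 2/7.
[DGF] = ½·(5·(-95/14−(-21/2)) + (3/7)·(-21/2−1) + 5·(1−(-95/14))) = ½·(130/7 − 69/14 + 545/14) = 184/7, so the E-coordinate is 2/7.
[DEG] = ½·(5·(-9−(-95/14)) + (-11)·(-95/14−1) + (3/7)·(1−(-9))) = ½·(-155/14 + 1199/14 + 30/7) = 276/7, so the F-coordinate is 3/7.
Check: 2/7 + 2/7 + 3/7 = 1.

(2/7, 2/7, 3/7)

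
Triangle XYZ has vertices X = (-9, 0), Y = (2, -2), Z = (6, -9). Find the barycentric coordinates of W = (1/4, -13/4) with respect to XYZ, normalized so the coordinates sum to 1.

Signed area of the reference triangle: [XYZ] = ½·((-9)·(-2−(-9)) + 2·(-9−0) + 6·(0−(-2))) = ½·(-63 − 18 + 12) = -69/2.
[WYZ] = ½·((1/4)·(-2−(-9)) + 2·(-9−(-13/4)) + 6·(-13/4−(-2))) = ½·(7/4 − 23/2 − 15/2) = -69/8, so the X-coordinate is (-69/8)/(-69/2) = 1/4.
[XWZ] = ½·((-9)·(-13/4−(-9)) + (1/4)·(-9−0) + 6·(0−(-13/4))) = ½·(-207/4 − 9/4 + 39/2) = -69/4, so the Y-coordinate is 1/2.
[XYW] = ½·((-9)·(-2−(-13/4)) + 2·(-13/4−0) + (1/4)·(0−(-2))) = ½·(-45/4 − 13/2 + 1/2) = -69/8, so the Z-coordinate is 1/4.

(1/4, 1/2, 1/4)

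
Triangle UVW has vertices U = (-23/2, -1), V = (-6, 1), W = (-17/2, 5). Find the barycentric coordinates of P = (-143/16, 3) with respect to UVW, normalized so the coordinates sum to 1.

Signed area of the reference triangle: [UVW] = ½·((-23/2)·(1−5) + (-6)·(5−(-1)) + (-17/2)·(-1−1)) = ½·(46 − 36 + 17) = 27/2.
[PVW] = ½·((-143/16)·(1−5) + (-6)·(5−3) + (-17/2)·(3−1)) = ½·(143/4 − 12 − 17) = 27/8, so the U-coordinate is (27/8)/(27/2) = 1/4.
[UPW] = ½·((-23/2)·(3−5) + (-143/16)·(5−(-1)) + (-17/2)·(-1−3)) = ½·(23 − 429/8 + 34) = 27/16, so the V-coordinate is 1/8.
[UVP] = ½·((-23/2)·(1−3) + (-6)·(3−(-1)) + (-143/16)·(-1−1)) = ½·(23 − 24 + 143/8) = 135/16, so the W-coordinate is 5/8.

(1/4, 1/8, 5/8)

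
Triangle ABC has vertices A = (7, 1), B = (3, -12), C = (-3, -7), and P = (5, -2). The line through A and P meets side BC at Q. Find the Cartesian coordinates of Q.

(0, -19/2)

Barycentric coordinates of P with respect to ABC: (5/7, 1/7, 1/7).
On side BC the A-coordinate is zero; dropping P's A-weight 5/7 and renormalizing the remaining 1/7 : 1/7 gives weights 1/2, 1/2 on B, C.
Q = (1/2)·(3, -12) + (1/2)·(-3, -7) = (0, -19/2).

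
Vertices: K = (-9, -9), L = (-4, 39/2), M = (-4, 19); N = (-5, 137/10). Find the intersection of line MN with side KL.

(-21/4, 99/8)

Barycentric coordinates of N with respect to KLM: (1/5, 3/5, 1/5).
On side KL the M-coordinate is zero; dropping N's M-weight 1/5 and renormalizing the remaining 1/5 : 3/5 gives weights 1/4, 3/4 on K, L.
J = (1/4)·(-9, -9) + (3/4)·(-4, 39/2) = (-21/4, 99/8).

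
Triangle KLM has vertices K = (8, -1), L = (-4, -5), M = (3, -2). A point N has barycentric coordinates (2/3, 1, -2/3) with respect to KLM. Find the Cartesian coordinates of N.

N = (2/3)·K + 1·L + (-2/3)·M.
x-coordinate: (2/3)·8 + 1·(-4) + (-2/3)·3 = -2/3.
y-coordinate: (2/3)·(-1) + 1·(-5) + (-2/3)·(-2) = -13/3.

(-2/3, -13/3)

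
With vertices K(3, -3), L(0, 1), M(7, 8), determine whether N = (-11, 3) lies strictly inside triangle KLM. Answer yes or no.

no

Barycentric coordinates of N: (-13/7, 178/49, -38/49).
The three coordinates are negative, positive, negative; a point is interior exactly when all three are positive.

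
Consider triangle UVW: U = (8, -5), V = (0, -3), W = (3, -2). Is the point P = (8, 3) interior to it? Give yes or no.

no

Barycentric coordinates of P: (-5/7, -20/7, 32/7).
The three coordinates are negative, negative, positive; a point is interior exactly when all three are positive.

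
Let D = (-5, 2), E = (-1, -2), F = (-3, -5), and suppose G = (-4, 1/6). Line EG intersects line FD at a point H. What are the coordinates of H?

Barycentric coordinates of G with respect to DEF: (2/3, 1/6, 1/6).
On side FD the E-coordinate is zero; dropping G's E-weight 1/6 and renormalizing the remaining 1/6 : 2/3 gives weights 1/5, 4/5 on F, D.
H = (1/5)·(-3, -5) + (4/5)·(-5, 2) = (-23/5, 3/5).

(-23/5, 3/5)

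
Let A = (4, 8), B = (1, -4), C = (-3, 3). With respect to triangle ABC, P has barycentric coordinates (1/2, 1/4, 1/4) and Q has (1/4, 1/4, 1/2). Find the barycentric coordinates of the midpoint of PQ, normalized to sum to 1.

Since both coordinate triples sum to 1, the midpoint's barycentrics are the componentwise average.
(1/2+1/4)/2 = 3/8; similarly 1/4 and 3/8.

(3/8, 1/4, 3/8)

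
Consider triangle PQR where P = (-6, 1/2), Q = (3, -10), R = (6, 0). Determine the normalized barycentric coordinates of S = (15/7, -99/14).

Signed area of the reference triangle: [PQR] = ½·((-6)·(-10−0) + 3·(0−(1/2)) + 6·(1/2−(-10))) = ½·(60 − 3/2 + 63) = 243/4.
[SQR] = ½·((15/7)·(-10−0) + 3·(0−(-99/14)) + 6·(-99/14−(-10))) = ½·(-150/7 + 297/14 + 123/7) = 243/28, so the P-coordinate is (243/28)/(243/4) = 1/7.
[PSR] = ½·((-6)·(-99/14−0) + (15/7)·(0−(1/2)) + 6·(1/2−(-99/14))) = ½·(297/7 − 15/14 + 318/7) = 1215/28, so the Q-coordinate is 5/7.
[PQS] = ½·((-6)·(-10−(-99/14)) + 3·(-99/14−(1/2)) + (15/7)·(1/2−(-10))) = ½·(123/7 − 159/7 + 45/2) = 243/28, so the R-coordinate is 1/7.

(1/7, 5/7, 1/7)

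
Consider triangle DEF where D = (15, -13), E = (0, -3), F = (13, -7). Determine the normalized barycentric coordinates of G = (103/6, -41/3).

(1, -1/6, 1/6)

Signed area of the reference triangle: [DEF] = ½·(15·(-3−(-7)) + 0·(-7−(-13)) + 13·(-13−(-3))) = ½·(60 + 0 − 130) = -35.
[GEF] = ½·((103/6)·(-3−(-7)) + 0·(-7−(-41/3)) + 13·(-41/3−(-3))) = ½·(206/3 + 0 − 416/3) = -35, so the D-coordinate is (-35)/(-35) = 1.
[DGF] = ½·(15·(-41/3−(-7)) + (103/6)·(-7−(-13)) + 13·(-13−(-41/3))) = ½·(-100 + 103 + 26/3) = 35/6, so the E-coordinate is -1/6.
[DEG] = ½·(15·(-3−(-41/3)) + 0·(-41/3−(-13)) + (103/6)·(-13−(-3))) = ½·(160 + 0 − 515/3) = -35/6, so the F-coordinate is 1/6.
Check: 1 − 1/6 + 1/6 = 1.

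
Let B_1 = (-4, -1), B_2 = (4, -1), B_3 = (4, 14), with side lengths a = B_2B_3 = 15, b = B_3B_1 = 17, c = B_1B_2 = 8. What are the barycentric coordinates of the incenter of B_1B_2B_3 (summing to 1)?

(3/8, 17/40, 1/5)

The incenter has barycentric coordinates proportional to the opposite side lengths: (15 : 17 : 8).
Normalizing by 15+17+8 = 40 gives (3/8, 17/40, 1/5).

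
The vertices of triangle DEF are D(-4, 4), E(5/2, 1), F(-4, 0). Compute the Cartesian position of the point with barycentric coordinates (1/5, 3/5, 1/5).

G = (1/5)·D + (3/5)·E + (1/5)·F.
x-coordinate: (1/5)·(-4) + (3/5)·(5/2) + (1/5)·(-4) = -1/10.
y-coordinate: (1/5)·4 + (3/5)·1 + (1/5)·0 = 7/5.

(-1/10, 7/5)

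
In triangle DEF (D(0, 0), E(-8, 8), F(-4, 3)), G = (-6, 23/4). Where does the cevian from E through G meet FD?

(-8/3, 2)

Barycentric coordinates of G with respect to DEF: (1/8, 5/8, 1/4).
On side FD the E-coordinate is zero; dropping G's E-weight 5/8 and renormalizing the remaining 1/4 : 1/8 gives weights 2/3, 1/3 on F, D.
H = (2/3)·(-4, 3) + (1/3)·(0, 0) = (-8/3, 2).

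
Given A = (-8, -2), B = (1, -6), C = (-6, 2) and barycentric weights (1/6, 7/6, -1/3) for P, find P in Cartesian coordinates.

P = (1/6)·A + (7/6)·B + (-1/3)·C.
x-coordinate: (1/6)·(-8) + (7/6)·1 + (-1/3)·(-6) = 11/6.
y-coordinate: (1/6)·(-2) + (7/6)·(-6) + (-1/3)·2 = -8.

(11/6, -8)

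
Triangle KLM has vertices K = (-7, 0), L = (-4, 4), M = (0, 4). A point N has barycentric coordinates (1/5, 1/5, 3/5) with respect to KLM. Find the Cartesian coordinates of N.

(-11/5, 16/5)

N = (1/5)·K + (1/5)·L + (3/5)·M.
x-coordinate: (1/5)·(-7) + (1/5)·(-4) + (3/5)·0 = -11/5.
y-coordinate: (1/5)·0 + (1/5)·4 + (3/5)·4 = 16/5.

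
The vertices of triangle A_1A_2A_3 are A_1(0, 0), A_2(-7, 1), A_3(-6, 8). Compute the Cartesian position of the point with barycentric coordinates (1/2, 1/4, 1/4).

P = (1/2)·A_1 + (1/4)·A_2 + (1/4)·A_3.
x-coordinate: (1/2)·0 + (1/4)·(-7) + (1/4)·(-6) = -13/4.
y-coordinate: (1/2)·0 + (1/4)·1 + (1/4)·8 = 9/4.

(-13/4, 9/4)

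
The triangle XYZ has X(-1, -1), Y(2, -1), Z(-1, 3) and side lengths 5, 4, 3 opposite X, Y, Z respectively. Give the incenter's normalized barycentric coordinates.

(5/12, 1/3, 1/4)

The incenter has barycentric coordinates proportional to the opposite side lengths: (5 : 4 : 3).
Normalizing by 5+4+3 = 12 gives (5/12, 1/3, 1/4).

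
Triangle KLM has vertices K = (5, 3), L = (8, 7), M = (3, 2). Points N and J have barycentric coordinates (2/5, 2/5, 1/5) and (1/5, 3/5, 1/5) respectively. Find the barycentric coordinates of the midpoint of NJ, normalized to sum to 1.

Since both coordinate triples sum to 1, the midpoint's barycentrics are the componentwise average.
(2/5+1/5)/2 = 3/10; similarly 1/2 and 1/5.

(3/10, 1/2, 1/5)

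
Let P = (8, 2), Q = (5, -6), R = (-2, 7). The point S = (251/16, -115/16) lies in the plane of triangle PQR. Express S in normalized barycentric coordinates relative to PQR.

Signed area of the reference triangle: [PQR] = ½·(8·(-6−7) + 5·(7−2) + (-2)·(2−(-6))) = ½·(-104 + 25 − 16) = -95/2.
[SQR] = ½·((251/16)·(-6−7) + 5·(7−(-115/16)) + (-2)·(-115/16−(-6))) = ½·(-3263/16 + 1135/16 + 19/8) = -1045/16, so the P-coordinate is (-1045/16)/(-95/2) = 11/8.
[PSR] = ½·(8·(-115/16−7) + (251/16)·(7−2) + (-2)·(2−(-115/16))) = ½·(-227/2 + 1255/16 − 147/8) = -855/32, so the Q-coordinate is 9/16.
[PQS] = ½·(8·(-6−(-115/16)) + 5·(-115/16−2) + (251/16)·(2−(-6))) = ½·(19/2 − 735/16 + 251/2) = 1425/32, so the R-coordinate is -15/16.
Check: 11/8 + 9/16 − 15/16 = 1.

(11/8, 9/16, -15/16)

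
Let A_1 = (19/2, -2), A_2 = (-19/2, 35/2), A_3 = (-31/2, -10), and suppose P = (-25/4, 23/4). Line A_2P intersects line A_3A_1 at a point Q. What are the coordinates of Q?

(-3, -6)

Barycentric coordinates of P with respect to A_1A_2A_3: (1/4, 1/2, 1/4).
On side A_3A_1 the A_2-coordinate is zero; dropping P's A_2-weight 1/2 and renormalizing the remaining 1/4 : 1/4 gives weights 1/2, 1/2 on A_3, A_1.
Q = (1/2)·(-31/2, -10) + (1/2)·(19/2, -2) = (-3, -6).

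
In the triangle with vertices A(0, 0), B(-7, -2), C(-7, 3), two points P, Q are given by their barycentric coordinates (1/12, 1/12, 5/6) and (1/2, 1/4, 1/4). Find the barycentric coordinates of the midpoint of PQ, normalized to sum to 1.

(7/24, 1/6, 13/24)

Since both coordinate triples sum to 1, the midpoint's barycentrics are the componentwise average.
(1/12+1/2)/2 = 7/24; similarly 1/6 and 13/24.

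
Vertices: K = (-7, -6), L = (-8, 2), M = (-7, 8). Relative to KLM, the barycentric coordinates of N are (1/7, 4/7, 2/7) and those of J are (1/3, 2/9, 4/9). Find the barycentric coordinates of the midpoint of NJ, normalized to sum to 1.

Since both coordinate triples sum to 1, the midpoint's barycentrics are the componentwise average.
(1/7+1/3)/2 = 5/21; similarly 25/63 and 23/63.

(5/21, 25/63, 23/63)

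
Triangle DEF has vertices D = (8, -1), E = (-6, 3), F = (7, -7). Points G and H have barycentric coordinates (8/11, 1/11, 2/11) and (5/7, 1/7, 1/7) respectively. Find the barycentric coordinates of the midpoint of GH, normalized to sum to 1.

(111/154, 9/77, 25/154)

Since both coordinate triples sum to 1, the midpoint's barycentrics are the componentwise average.
(8/11+5/7)/2 = 111/154; similarly 9/77 and 25/154.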